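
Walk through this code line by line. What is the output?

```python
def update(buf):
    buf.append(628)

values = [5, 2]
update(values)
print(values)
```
[5, 2, 628]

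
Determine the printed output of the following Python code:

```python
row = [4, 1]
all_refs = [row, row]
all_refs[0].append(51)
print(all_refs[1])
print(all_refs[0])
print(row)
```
[4, 1, 51]
[4, 1, 51]
[4, 1, 51]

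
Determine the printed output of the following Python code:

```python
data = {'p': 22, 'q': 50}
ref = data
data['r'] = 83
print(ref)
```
{'p': 22, 'q': 50, 'r': 83}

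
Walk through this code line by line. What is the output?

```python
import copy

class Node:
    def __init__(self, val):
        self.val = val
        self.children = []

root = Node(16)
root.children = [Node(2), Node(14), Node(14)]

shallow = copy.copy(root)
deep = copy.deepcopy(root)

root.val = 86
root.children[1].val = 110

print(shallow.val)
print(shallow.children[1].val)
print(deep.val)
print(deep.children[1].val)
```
16
110
16
14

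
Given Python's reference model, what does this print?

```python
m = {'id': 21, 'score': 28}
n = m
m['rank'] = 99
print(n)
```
{'id': 21, 'score': 28, 'rank': 99}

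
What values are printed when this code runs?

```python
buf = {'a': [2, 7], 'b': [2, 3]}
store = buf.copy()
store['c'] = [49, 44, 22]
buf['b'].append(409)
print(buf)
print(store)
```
{'a': [2, 7], 'b': [2, 3, 409]}
{'a': [2, 7], 'b': [2, 3, 409], 'c': [49, 44, 22]}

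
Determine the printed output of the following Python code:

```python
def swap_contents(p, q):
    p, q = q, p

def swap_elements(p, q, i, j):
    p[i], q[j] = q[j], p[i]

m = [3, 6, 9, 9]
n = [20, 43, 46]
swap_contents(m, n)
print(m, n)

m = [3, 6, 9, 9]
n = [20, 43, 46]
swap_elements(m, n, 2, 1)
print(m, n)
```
[3, 6, 9, 9] [20, 43, 46]
[3, 6, 43, 9] [20, 9, 46]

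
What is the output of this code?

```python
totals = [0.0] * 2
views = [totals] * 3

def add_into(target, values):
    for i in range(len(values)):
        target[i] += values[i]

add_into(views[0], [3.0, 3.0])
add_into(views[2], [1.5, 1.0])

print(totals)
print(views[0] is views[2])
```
[4.5, 4.0]
True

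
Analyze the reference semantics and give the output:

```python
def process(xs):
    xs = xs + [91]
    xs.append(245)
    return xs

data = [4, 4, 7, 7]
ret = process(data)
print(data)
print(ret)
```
[4, 4, 7, 7]
[4, 4, 7, 7, 91, 245]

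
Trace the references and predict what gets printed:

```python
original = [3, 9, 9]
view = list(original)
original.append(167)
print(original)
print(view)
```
[3, 9, 9, 167]
[3, 9, 9]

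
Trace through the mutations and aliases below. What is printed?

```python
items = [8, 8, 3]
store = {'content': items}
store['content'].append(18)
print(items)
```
[8, 8, 3, 18]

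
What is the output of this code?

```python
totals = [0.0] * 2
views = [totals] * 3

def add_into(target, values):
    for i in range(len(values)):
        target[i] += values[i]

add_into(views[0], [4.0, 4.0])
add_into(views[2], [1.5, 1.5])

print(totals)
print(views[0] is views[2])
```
[5.5, 5.5]
True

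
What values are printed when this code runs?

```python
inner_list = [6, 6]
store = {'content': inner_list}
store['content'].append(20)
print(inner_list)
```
[6, 6, 20]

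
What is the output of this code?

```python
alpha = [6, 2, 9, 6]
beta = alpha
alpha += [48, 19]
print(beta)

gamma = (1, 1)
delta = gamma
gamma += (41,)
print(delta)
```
[6, 2, 9, 6, 48, 19]
(1, 1)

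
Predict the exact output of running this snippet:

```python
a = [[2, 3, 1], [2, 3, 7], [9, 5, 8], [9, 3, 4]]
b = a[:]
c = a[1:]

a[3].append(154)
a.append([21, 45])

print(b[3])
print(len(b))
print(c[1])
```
[9, 3, 4, 154]
4
[9, 5, 8]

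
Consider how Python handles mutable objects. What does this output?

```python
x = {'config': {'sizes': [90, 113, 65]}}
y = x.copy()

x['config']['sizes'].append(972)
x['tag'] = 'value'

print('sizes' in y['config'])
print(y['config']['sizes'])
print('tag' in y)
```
True
[90, 113, 65, 972]
False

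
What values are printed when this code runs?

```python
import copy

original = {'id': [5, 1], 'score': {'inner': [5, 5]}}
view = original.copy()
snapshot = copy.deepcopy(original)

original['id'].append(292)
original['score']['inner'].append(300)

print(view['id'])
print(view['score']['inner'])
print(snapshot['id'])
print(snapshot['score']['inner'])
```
[5, 1, 292]
[5, 5, 300]
[5, 1]
[5, 5]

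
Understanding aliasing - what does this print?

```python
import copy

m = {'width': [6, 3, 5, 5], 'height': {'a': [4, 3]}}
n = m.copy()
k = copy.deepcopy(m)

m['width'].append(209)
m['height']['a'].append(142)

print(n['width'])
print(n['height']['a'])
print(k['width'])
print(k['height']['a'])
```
[6, 3, 5, 5, 209]
[4, 3, 142]
[6, 3, 5, 5]
[4, 3]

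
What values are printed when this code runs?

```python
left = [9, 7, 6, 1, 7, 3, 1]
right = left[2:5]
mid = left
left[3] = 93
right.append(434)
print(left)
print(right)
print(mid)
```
[9, 7, 6, 93, 7, 3, 1]
[6, 1, 7, 434]
[9, 7, 6, 93, 7, 3, 1]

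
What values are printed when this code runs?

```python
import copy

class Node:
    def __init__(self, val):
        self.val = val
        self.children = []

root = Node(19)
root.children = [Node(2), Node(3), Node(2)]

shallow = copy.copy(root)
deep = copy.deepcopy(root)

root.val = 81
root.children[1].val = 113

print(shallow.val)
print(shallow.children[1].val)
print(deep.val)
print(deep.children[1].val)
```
19
113
19
3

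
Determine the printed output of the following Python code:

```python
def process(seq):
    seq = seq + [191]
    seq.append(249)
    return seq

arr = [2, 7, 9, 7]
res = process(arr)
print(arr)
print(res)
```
[2, 7, 9, 7]
[2, 7, 9, 7, 191, 249]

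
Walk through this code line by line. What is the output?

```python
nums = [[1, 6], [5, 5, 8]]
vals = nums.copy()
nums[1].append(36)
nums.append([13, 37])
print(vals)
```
[[1, 6], [5, 5, 8, 36]]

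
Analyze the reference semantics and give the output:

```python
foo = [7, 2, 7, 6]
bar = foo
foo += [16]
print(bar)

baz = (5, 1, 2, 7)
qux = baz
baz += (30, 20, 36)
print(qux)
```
[7, 2, 7, 6, 16]
(5, 1, 2, 7)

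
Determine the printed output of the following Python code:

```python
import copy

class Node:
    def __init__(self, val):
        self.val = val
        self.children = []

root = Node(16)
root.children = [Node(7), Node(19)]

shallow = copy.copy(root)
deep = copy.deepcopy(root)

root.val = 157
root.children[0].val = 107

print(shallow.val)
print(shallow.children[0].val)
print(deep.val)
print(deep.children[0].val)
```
16
107
16
7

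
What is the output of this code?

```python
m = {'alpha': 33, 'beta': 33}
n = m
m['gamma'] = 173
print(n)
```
{'alpha': 33, 'beta': 33, 'gamma': 173}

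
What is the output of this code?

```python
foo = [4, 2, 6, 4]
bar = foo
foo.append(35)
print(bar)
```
[4, 2, 6, 4, 35]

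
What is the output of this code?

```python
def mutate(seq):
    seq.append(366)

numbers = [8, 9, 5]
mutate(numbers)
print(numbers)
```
[8, 9, 5, 366]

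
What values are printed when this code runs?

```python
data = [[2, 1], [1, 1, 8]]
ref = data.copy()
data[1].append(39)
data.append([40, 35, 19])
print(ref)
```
[[2, 1], [1, 1, 8, 39]]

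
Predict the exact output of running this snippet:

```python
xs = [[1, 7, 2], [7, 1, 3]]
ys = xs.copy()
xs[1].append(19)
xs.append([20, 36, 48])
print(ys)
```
[[1, 7, 2], [7, 1, 3, 19]]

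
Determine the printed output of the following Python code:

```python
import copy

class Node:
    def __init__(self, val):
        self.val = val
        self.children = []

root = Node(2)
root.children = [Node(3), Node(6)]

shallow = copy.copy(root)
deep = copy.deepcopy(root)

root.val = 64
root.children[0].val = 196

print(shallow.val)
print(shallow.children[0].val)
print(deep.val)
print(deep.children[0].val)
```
2
196
2
3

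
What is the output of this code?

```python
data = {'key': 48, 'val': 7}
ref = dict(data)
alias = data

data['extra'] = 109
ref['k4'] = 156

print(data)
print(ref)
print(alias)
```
{'key': 48, 'val': 7, 'extra': 109}
{'key': 48, 'val': 7, 'k4': 156}
{'key': 48, 'val': 7, 'extra': 109}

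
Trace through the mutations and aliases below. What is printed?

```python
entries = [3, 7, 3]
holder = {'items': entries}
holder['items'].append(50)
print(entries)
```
[3, 7, 3, 50]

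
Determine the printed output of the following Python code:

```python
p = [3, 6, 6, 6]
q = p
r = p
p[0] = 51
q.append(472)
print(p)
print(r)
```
[51, 6, 6, 6, 472]
[51, 6, 6, 6, 472]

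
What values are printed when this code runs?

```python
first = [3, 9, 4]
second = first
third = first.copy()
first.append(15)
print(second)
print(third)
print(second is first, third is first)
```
[3, 9, 4, 15]
[3, 9, 4]
True False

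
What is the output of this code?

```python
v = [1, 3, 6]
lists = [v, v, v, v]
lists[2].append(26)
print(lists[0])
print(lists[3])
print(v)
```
[1, 3, 6, 26]
[1, 3, 6, 26]
[1, 3, 6, 26]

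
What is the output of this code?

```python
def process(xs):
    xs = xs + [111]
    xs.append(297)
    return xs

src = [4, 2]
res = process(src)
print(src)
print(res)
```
[4, 2]
[4, 2, 111, 297]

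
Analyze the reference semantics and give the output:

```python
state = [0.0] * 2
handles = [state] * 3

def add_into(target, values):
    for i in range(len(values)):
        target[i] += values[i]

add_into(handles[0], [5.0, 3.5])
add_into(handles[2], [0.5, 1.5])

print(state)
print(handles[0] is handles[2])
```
[5.5, 5.0]
True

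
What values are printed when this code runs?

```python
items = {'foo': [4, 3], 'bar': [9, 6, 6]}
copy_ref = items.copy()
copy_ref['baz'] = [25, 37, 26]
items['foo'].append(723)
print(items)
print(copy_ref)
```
{'foo': [4, 3, 723], 'bar': [9, 6, 6]}
{'foo': [4, 3, 723], 'bar': [9, 6, 6], 'baz': [25, 37, 26]}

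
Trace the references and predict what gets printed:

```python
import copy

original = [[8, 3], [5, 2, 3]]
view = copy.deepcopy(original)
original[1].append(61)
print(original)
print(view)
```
[[8, 3], [5, 2, 3, 61]]
[[8, 3], [5, 2, 3]]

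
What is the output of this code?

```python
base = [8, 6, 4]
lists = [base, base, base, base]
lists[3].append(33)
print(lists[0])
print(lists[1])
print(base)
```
[8, 6, 4, 33]
[8, 6, 4, 33]
[8, 6, 4, 33]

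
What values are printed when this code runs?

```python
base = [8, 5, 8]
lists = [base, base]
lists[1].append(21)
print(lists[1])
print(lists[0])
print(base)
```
[8, 5, 8, 21]
[8, 5, 8, 21]
[8, 5, 8, 21]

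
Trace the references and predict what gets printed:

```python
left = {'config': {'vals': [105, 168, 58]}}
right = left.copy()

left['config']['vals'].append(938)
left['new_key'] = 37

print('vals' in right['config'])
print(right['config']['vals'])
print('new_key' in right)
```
True
[105, 168, 58, 938]
False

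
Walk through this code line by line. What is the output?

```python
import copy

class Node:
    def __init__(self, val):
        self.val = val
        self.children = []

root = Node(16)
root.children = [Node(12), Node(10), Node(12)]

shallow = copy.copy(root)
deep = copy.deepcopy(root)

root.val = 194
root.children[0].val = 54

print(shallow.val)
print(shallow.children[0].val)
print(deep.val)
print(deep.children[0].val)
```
16
54
16
12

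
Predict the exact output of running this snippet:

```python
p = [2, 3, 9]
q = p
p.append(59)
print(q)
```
[2, 3, 9, 59]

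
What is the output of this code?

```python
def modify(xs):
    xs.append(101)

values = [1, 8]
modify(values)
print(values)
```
[1, 8, 101]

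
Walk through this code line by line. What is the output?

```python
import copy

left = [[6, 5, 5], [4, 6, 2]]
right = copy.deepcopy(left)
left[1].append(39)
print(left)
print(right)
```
[[6, 5, 5], [4, 6, 2, 39]]
[[6, 5, 5], [4, 6, 2]]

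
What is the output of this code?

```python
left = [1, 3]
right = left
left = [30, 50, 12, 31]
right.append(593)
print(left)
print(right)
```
[30, 50, 12, 31]
[1, 3, 593]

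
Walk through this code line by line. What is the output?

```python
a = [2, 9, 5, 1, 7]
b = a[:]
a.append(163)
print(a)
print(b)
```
[2, 9, 5, 1, 7, 163]
[2, 9, 5, 1, 7]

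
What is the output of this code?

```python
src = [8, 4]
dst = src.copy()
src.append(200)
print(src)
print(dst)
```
[8, 4, 200]
[8, 4]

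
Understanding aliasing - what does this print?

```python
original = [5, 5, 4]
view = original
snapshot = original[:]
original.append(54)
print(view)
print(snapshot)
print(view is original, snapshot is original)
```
[5, 5, 4, 54]
[5, 5, 4]
True False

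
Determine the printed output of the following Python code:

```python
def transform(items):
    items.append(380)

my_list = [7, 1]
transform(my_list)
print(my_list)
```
[7, 1, 380]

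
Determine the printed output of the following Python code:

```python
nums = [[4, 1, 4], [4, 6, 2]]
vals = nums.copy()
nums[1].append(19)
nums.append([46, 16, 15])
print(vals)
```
[[4, 1, 4], [4, 6, 2, 19]]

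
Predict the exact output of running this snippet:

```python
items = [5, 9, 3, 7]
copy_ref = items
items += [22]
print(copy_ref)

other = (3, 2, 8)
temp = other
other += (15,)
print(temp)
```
[5, 9, 3, 7, 22]
(3, 2, 8)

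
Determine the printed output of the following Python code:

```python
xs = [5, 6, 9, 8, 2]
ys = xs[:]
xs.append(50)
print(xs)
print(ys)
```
[5, 6, 9, 8, 2, 50]
[5, 6, 9, 8, 2]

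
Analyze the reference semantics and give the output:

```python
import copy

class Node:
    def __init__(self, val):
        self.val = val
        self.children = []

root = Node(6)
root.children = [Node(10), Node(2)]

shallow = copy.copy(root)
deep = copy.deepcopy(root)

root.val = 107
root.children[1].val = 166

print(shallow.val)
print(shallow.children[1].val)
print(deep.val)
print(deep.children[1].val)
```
6
166
6
2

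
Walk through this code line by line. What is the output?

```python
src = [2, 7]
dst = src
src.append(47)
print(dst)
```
[2, 7, 47]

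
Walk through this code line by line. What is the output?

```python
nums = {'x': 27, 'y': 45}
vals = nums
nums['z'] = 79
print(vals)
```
{'x': 27, 'y': 45, 'z': 79}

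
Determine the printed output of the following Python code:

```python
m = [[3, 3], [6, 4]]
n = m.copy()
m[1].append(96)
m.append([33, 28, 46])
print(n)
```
[[3, 3], [6, 4, 96]]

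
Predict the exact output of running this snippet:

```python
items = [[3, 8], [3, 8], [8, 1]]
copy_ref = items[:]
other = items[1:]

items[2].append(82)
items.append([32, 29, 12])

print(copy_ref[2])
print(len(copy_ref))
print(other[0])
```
[8, 1, 82]
3
[3, 8]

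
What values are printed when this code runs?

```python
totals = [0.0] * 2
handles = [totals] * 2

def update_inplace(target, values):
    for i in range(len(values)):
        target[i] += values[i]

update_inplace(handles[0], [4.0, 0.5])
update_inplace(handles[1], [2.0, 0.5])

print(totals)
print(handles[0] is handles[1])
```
[6.0, 1.0]
True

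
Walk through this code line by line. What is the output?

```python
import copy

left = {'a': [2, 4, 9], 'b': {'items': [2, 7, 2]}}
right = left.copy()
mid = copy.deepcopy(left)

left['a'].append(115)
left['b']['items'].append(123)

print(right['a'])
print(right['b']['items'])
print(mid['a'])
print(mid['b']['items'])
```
[2, 4, 9, 115]
[2, 7, 2, 123]
[2, 4, 9]
[2, 7, 2]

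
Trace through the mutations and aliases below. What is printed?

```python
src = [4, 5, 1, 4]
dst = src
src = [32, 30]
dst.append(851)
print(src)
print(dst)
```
[32, 30]
[4, 5, 1, 4, 851]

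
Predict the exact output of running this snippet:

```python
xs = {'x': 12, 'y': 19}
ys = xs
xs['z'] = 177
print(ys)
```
{'x': 12, 'y': 19, 'z': 177}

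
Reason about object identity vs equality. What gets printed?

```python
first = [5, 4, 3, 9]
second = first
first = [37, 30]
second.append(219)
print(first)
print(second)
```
[37, 30]
[5, 4, 3, 9, 219]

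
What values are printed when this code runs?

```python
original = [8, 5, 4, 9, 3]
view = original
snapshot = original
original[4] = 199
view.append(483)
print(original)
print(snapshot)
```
[8, 5, 4, 9, 199, 483]
[8, 5, 4, 9, 199, 483]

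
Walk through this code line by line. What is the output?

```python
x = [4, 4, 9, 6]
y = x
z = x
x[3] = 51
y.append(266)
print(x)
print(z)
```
[4, 4, 9, 51, 266]
[4, 4, 9, 51, 266]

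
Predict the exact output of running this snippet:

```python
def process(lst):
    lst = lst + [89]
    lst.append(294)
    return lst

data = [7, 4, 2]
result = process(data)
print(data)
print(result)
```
[7, 4, 2]
[7, 4, 2, 89, 294]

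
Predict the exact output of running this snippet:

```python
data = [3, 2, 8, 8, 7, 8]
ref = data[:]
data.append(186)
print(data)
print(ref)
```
[3, 2, 8, 8, 7, 8, 186]
[3, 2, 8, 8, 7, 8]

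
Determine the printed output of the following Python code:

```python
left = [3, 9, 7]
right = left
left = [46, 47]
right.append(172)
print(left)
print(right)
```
[46, 47]
[3, 9, 7, 172]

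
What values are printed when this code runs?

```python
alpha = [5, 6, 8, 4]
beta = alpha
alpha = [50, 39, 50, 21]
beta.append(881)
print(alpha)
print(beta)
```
[50, 39, 50, 21]
[5, 6, 8, 4, 881]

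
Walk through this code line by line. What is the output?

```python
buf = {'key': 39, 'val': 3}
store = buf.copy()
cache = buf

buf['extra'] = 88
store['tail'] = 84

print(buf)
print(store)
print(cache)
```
{'key': 39, 'val': 3, 'extra': 88}
{'key': 39, 'val': 3, 'tail': 84}
{'key': 39, 'val': 3, 'extra': 88}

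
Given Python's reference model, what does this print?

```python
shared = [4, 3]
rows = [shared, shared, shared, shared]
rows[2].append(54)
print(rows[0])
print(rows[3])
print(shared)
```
[4, 3, 54]
[4, 3, 54]
[4, 3, 54]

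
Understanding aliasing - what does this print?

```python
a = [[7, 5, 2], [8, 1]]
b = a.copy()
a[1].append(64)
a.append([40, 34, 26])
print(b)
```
[[7, 5, 2], [8, 1, 64]]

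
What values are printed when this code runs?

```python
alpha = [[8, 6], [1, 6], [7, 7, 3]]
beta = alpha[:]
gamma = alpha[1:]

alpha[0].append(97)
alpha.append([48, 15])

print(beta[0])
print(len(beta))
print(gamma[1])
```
[8, 6, 97]
3
[7, 7, 3]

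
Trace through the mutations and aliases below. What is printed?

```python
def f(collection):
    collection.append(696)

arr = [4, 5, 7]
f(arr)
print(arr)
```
[4, 5, 7, 696]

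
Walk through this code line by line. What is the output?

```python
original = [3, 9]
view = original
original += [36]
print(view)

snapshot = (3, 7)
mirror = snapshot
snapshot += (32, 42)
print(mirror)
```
[3, 9, 36]
(3, 7)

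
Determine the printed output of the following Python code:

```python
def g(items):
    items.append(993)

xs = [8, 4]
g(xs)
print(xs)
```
[8, 4, 993]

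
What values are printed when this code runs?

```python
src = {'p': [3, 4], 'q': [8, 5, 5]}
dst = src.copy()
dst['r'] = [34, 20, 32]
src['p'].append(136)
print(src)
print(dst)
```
{'p': [3, 4, 136], 'q': [8, 5, 5]}
{'p': [3, 4, 136], 'q': [8, 5, 5], 'r': [34, 20, 32]}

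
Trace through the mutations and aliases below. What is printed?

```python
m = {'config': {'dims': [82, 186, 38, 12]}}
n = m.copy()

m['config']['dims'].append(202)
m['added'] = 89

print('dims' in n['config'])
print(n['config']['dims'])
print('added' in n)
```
True
[82, 186, 38, 12, 202]
False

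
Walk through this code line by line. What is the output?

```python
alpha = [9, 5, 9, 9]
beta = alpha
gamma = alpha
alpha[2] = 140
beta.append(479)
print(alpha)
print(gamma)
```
[9, 5, 140, 9, 479]
[9, 5, 140, 9, 479]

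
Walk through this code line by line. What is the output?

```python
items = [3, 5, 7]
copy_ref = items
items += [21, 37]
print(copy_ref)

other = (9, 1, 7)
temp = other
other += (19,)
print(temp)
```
[3, 5, 7, 21, 37]
(9, 1, 7)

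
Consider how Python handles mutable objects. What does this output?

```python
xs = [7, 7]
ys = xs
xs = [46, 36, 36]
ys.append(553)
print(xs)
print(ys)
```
[46, 36, 36]
[7, 7, 553]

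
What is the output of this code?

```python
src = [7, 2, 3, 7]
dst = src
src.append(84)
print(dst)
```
[7, 2, 3, 7, 84]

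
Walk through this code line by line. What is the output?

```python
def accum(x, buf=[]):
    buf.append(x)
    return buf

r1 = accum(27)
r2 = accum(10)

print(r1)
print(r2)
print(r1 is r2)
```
[27, 10]
[27, 10]
True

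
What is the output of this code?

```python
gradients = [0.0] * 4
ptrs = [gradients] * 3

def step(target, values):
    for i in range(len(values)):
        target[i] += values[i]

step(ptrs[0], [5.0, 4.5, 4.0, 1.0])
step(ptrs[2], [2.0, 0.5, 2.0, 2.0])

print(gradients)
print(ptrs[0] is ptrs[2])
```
[7.0, 5.0, 6.0, 3.0]
True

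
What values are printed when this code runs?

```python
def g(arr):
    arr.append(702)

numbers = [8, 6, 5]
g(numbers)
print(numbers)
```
[8, 6, 5, 702]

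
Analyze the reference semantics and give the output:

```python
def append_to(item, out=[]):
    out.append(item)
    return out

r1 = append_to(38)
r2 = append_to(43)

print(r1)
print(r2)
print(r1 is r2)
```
[38, 43]
[38, 43]
True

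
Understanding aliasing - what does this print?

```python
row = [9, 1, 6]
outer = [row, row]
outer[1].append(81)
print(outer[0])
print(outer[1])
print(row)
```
[9, 1, 6, 81]
[9, 1, 6, 81]
[9, 1, 6, 81]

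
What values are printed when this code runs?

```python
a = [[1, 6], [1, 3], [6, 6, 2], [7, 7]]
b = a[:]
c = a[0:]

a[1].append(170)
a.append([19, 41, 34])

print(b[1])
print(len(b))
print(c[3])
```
[1, 3, 170]
4
[7, 7]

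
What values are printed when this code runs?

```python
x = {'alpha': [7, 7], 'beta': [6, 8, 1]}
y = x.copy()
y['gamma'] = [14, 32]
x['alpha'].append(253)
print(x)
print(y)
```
{'alpha': [7, 7, 253], 'beta': [6, 8, 1]}
{'alpha': [7, 7, 253], 'beta': [6, 8, 1], 'gamma': [14, 32]}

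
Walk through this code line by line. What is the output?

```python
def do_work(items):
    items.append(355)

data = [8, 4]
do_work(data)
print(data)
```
[8, 4, 355]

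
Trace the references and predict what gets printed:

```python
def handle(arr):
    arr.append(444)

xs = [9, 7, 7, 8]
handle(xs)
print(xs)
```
[9, 7, 7, 8, 444]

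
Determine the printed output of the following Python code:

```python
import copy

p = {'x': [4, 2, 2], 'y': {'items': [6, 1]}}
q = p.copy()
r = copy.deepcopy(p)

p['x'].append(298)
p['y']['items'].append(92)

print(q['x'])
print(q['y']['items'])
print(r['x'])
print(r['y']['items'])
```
[4, 2, 2, 298]
[6, 1, 92]
[4, 2, 2]
[6, 1]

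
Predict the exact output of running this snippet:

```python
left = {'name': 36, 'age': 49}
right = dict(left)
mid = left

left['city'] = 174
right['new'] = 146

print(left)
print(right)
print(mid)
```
{'name': 36, 'age': 49, 'city': 174}
{'name': 36, 'age': 49, 'new': 146}
{'name': 36, 'age': 49, 'city': 174}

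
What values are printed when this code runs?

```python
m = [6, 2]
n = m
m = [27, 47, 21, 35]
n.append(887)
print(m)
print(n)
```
[27, 47, 21, 35]
[6, 2, 887]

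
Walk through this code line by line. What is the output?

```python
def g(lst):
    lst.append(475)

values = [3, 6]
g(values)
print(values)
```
[3, 6, 475]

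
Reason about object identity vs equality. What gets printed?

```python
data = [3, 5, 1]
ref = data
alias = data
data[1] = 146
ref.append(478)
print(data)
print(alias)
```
[3, 146, 1, 478]
[3, 146, 1, 478]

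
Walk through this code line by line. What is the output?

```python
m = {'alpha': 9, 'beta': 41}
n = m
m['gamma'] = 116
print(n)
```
{'alpha': 9, 'beta': 41, 'gamma': 116}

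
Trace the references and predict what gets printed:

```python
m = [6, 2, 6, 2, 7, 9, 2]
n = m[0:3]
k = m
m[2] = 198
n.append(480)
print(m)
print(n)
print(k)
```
[6, 2, 198, 2, 7, 9, 2]
[6, 2, 6, 480]
[6, 2, 198, 2, 7, 9, 2]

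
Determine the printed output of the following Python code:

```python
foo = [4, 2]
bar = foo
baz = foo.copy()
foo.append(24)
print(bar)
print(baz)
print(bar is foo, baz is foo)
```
[4, 2, 24]
[4, 2]
True False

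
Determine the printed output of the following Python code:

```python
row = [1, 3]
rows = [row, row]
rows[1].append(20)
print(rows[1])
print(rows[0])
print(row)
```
[1, 3, 20]
[1, 3, 20]
[1, 3, 20]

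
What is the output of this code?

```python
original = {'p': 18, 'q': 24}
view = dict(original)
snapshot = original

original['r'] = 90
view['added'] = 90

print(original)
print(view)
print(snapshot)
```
{'p': 18, 'q': 24, 'r': 90}
{'p': 18, 'q': 24, 'added': 90}
{'p': 18, 'q': 24, 'r': 90}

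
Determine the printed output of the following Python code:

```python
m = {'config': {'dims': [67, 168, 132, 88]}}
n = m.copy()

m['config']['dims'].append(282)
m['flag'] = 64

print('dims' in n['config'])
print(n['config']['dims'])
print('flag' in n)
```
True
[67, 168, 132, 88, 282]
False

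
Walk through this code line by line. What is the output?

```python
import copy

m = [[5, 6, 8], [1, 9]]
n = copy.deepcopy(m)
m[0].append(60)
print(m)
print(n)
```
[[5, 6, 8, 60], [1, 9]]
[[5, 6, 8], [1, 9]]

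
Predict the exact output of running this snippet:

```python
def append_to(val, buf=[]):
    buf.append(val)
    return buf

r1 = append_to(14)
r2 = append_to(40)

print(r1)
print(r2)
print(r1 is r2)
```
[14, 40]
[14, 40]
True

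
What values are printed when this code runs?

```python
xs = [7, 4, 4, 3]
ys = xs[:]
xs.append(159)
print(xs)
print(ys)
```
[7, 4, 4, 3, 159]
[7, 4, 4, 3]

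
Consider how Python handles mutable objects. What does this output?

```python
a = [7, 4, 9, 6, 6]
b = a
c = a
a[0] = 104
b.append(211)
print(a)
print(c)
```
[104, 4, 9, 6, 6, 211]
[104, 4, 9, 6, 6, 211]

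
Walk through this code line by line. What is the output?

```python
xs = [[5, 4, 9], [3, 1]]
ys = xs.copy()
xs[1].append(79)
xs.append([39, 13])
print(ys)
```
[[5, 4, 9], [3, 1, 79]]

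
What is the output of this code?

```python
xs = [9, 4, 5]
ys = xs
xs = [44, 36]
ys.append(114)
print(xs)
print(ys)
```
[44, 36]
[9, 4, 5, 114]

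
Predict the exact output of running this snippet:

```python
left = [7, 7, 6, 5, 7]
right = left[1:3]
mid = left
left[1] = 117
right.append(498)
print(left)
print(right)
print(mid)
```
[7, 117, 6, 5, 7]
[7, 6, 498]
[7, 117, 6, 5, 7]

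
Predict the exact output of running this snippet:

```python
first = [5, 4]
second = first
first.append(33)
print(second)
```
[5, 4, 33]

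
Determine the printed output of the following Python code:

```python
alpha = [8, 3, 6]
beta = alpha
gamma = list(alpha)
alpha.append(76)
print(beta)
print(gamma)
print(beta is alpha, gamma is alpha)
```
[8, 3, 6, 76]
[8, 3, 6]
True False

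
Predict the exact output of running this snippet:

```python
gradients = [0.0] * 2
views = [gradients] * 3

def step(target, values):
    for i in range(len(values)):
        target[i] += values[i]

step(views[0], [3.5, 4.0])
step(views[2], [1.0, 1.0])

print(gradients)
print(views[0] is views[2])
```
[4.5, 5.0]
True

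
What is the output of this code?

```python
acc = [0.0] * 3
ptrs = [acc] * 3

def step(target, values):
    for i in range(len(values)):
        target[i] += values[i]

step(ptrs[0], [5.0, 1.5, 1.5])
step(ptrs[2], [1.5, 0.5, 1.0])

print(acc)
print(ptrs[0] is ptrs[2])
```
[6.5, 2.0, 2.5]
True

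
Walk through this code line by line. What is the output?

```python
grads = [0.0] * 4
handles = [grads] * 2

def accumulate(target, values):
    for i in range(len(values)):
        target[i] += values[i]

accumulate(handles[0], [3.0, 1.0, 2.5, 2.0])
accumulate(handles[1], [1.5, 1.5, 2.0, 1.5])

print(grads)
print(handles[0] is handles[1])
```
[4.5, 2.5, 4.5, 3.5]
True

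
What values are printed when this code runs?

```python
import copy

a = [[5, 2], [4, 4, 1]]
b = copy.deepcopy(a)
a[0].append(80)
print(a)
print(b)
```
[[5, 2, 80], [4, 4, 1]]
[[5, 2], [4, 4, 1]]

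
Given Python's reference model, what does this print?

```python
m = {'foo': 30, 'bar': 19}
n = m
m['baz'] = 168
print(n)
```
{'foo': 30, 'bar': 19, 'baz': 168}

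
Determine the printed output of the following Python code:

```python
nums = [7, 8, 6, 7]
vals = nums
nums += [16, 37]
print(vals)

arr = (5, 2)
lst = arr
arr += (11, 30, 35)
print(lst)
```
[7, 8, 6, 7, 16, 37]
(5, 2)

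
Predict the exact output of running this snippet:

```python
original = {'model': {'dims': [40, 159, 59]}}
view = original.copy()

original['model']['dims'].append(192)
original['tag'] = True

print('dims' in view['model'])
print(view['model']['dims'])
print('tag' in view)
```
True
[40, 159, 59, 192]
False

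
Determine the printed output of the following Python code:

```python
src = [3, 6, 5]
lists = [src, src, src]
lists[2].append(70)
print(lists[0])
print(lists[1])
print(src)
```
[3, 6, 5, 70]
[3, 6, 5, 70]
[3, 6, 5, 70]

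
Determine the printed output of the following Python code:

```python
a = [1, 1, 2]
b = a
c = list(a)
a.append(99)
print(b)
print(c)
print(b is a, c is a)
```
[1, 1, 2, 99]
[1, 1, 2]
True False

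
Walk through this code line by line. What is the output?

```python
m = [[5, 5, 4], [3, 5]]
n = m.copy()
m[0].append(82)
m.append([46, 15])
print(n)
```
[[5, 5, 4, 82], [3, 5]]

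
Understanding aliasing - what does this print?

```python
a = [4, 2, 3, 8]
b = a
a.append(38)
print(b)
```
[4, 2, 3, 8, 38]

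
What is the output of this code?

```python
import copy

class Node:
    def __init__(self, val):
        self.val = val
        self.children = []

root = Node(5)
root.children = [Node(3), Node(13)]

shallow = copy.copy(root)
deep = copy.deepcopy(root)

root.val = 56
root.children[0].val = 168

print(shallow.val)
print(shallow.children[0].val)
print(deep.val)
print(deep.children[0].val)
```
5
168
5
3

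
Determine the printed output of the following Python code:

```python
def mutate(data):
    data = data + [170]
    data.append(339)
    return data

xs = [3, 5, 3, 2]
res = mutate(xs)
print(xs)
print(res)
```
[3, 5, 3, 2]
[3, 5, 3, 2, 170, 339]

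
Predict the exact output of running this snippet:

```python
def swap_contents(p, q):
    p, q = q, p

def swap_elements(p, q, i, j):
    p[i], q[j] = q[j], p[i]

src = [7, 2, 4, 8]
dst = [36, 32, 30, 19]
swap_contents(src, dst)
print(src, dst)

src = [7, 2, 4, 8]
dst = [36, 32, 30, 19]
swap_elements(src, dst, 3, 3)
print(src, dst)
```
[7, 2, 4, 8] [36, 32, 30, 19]
[7, 2, 4, 19] [36, 32, 30, 8]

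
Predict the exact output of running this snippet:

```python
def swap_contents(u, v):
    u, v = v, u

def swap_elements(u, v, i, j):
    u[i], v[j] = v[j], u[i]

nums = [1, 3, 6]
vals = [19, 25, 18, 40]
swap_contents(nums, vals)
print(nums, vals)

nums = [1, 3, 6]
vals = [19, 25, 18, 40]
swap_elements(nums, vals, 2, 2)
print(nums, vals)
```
[1, 3, 6] [19, 25, 18, 40]
[1, 3, 18] [19, 25, 6, 40]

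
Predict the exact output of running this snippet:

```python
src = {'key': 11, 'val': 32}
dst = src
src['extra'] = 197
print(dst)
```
{'key': 11, 'val': 32, 'extra': 197}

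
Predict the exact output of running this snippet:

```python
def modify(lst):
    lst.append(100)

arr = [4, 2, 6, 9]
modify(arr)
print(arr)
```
[4, 2, 6, 9, 100]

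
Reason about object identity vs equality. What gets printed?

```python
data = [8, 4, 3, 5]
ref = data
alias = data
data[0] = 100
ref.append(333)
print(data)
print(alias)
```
[100, 4, 3, 5, 333]
[100, 4, 3, 5, 333]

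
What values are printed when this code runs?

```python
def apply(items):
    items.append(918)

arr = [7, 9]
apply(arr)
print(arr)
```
[7, 9, 918]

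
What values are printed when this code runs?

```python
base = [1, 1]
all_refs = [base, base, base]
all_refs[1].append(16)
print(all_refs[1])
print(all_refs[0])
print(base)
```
[1, 1, 16]
[1, 1, 16]
[1, 1, 16]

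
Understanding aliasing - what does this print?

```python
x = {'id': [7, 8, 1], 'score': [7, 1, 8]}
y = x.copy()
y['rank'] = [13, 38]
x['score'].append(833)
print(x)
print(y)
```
{'id': [7, 8, 1], 'score': [7, 1, 8, 833]}
{'id': [7, 8, 1], 'score': [7, 1, 8, 833], 'rank': [13, 38]}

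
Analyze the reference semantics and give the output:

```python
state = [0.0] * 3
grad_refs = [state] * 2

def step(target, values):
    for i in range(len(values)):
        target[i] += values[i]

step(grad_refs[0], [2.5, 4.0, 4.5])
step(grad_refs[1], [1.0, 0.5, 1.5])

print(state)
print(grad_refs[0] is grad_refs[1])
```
[3.5, 4.5, 6.0]
True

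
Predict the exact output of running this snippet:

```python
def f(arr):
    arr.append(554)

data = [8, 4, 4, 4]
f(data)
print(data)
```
[8, 4, 4, 4, 554]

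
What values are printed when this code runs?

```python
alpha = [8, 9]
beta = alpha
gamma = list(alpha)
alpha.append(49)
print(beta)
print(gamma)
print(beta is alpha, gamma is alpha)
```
[8, 9, 49]
[8, 9]
True False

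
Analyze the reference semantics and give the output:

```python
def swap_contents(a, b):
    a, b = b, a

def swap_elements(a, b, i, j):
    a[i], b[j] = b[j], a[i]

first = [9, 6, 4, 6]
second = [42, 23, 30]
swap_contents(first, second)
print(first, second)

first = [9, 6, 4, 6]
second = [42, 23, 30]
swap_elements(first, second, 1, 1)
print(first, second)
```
[9, 6, 4, 6] [42, 23, 30]
[9, 23, 4, 6] [42, 6, 30]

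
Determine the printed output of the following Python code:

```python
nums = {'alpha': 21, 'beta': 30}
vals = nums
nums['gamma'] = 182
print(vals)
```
{'alpha': 21, 'beta': 30, 'gamma': 182}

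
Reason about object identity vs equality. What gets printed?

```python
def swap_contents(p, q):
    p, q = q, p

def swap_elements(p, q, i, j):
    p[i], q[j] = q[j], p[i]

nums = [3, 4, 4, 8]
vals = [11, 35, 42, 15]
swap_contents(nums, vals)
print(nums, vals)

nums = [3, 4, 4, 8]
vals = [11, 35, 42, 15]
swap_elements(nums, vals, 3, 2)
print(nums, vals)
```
[3, 4, 4, 8] [11, 35, 42, 15]
[3, 4, 4, 42] [11, 35, 8, 15]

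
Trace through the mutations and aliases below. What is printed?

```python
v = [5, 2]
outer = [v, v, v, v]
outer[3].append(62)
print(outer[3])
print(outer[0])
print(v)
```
[5, 2, 62]
[5, 2, 62]
[5, 2, 62]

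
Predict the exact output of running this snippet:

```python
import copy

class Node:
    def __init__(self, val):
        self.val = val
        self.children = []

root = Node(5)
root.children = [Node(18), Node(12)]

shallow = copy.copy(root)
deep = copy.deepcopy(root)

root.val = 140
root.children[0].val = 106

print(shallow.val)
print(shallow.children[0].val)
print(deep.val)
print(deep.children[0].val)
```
5
106
5
18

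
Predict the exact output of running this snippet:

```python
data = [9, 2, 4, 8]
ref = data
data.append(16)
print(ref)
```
[9, 2, 4, 8, 16]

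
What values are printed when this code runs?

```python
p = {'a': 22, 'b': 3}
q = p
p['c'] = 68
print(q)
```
{'a': 22, 'b': 3, 'c': 68}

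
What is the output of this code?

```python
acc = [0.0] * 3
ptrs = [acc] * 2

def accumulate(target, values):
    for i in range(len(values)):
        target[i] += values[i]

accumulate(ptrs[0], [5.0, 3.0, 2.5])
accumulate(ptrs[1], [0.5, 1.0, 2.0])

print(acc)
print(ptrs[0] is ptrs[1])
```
[5.5, 4.0, 4.5]
True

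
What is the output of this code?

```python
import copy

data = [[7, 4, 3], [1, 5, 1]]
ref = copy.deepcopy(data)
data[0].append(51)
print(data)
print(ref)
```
[[7, 4, 3, 51], [1, 5, 1]]
[[7, 4, 3], [1, 5, 1]]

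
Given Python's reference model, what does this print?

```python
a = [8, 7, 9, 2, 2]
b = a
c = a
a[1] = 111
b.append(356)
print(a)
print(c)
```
[8, 111, 9, 2, 2, 356]
[8, 111, 9, 2, 2, 356]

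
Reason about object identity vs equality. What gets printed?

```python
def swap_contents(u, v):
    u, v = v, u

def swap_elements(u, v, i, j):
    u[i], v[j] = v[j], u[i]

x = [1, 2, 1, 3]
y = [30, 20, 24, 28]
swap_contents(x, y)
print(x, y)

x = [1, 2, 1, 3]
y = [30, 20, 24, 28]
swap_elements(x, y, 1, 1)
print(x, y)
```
[1, 2, 1, 3] [30, 20, 24, 28]
[1, 20, 1, 3] [30, 2, 24, 28]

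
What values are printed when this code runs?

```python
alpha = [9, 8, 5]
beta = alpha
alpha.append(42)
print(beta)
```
[9, 8, 5, 42]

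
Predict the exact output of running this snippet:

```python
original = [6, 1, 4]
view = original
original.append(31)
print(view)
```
[6, 1, 4, 31]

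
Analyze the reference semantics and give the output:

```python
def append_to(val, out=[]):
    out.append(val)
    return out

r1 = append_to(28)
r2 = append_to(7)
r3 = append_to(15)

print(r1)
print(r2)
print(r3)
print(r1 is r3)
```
[28, 7, 15]
[28, 7, 15]
[28, 7, 15]
True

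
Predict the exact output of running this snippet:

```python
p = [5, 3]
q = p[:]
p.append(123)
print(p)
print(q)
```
[5, 3, 123]
[5, 3]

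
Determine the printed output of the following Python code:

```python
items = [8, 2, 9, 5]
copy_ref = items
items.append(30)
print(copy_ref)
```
[8, 2, 9, 5, 30]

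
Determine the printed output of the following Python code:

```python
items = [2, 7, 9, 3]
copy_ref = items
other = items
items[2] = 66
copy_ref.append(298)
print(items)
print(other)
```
[2, 7, 66, 3, 298]
[2, 7, 66, 3, 298]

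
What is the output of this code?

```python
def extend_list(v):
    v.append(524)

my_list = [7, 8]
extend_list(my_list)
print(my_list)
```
[7, 8, 524]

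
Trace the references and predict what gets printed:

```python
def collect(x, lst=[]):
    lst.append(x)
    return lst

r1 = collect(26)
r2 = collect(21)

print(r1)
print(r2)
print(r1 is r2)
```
[26, 21]
[26, 21]
True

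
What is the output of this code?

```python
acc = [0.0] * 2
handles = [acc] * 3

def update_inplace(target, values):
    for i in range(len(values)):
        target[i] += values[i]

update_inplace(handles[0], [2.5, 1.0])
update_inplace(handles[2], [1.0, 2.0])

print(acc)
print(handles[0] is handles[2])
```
[3.5, 3.0]
True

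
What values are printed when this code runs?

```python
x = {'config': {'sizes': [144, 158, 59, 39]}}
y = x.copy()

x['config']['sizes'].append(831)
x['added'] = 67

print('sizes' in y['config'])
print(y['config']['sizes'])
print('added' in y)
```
True
[144, 158, 59, 39, 831]
False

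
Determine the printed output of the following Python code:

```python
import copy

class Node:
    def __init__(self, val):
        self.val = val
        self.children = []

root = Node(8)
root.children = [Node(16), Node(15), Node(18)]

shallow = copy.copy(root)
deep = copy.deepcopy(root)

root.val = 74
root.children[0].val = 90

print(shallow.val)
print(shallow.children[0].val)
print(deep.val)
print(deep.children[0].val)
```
8
90
8
16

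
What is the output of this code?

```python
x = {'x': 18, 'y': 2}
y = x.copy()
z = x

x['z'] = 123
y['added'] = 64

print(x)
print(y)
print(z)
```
{'x': 18, 'y': 2, 'z': 123}
{'x': 18, 'y': 2, 'added': 64}
{'x': 18, 'y': 2, 'z': 123}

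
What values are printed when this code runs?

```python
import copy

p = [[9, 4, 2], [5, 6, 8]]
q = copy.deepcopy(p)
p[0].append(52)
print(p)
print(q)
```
[[9, 4, 2, 52], [5, 6, 8]]
[[9, 4, 2], [5, 6, 8]]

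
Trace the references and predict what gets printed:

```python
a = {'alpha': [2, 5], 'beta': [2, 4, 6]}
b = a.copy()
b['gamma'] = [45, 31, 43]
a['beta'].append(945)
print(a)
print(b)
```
{'alpha': [2, 5], 'beta': [2, 4, 6, 945]}
{'alpha': [2, 5], 'beta': [2, 4, 6, 945], 'gamma': [45, 31, 43]}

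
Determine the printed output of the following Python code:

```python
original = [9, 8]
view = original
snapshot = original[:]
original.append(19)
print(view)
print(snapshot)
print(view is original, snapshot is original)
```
[9, 8, 19]
[9, 8]
True False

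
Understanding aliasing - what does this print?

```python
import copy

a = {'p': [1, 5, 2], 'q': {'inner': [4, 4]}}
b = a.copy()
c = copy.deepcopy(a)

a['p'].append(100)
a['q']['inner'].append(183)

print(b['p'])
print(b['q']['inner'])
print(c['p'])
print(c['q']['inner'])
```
[1, 5, 2, 100]
[4, 4, 183]
[1, 5, 2]
[4, 4]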